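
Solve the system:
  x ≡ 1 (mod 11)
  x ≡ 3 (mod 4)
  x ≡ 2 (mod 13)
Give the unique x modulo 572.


Moduli 11, 4, 13 are pairwise coprime; by CRT there is a unique solution modulo M = 11 · 4 · 13 = 572.
Solve pairwise, accumulating the modulus:
  Start with x ≡ 1 (mod 11).
  Combine with x ≡ 3 (mod 4): since gcd(11, 4) = 1, we get a unique residue mod 44.
    Write x = 1 + 11·t and substitute into x ≡ 3 (mod 4): 11·t ≡ 3 − 1 = 2 (mod 4).
    Reduce coefficients mod 4: 3·t ≡ 2 (mod 4).
    The inverse of 3 mod 4 is 3 (since 3·3 = 9 = 2·4 + 1), so t ≡ 3·2 = 6 ≡ 2 (mod 4).
    Then x = 1 + 11·2 = 23, valid modulo lcm(11, 4) = 44: x ≡ 23 (mod 44).
  Combine with x ≡ 2 (mod 13): since gcd(44, 13) = 1, we get a unique residue mod 572.
    Write x = 23 + 44·t and substitute into x ≡ 2 (mod 13): 44·t ≡ 2 − 23 = -21 (mod 13).
    Reduce coefficients mod 13: 5·t ≡ 5 (mod 13).
    The inverse of 5 mod 13 is 8 (since 5·8 = 40 = 3·13 + 1), so t ≡ 8·5 = 40 ≡ 1 (mod 13).
    Then x = 23 + 44·1 = 67, valid modulo lcm(44, 13) = 572: x ≡ 67 (mod 572).
Verify: 67 mod 11 = 1 ✓, 67 mod 4 = 3 ✓, 67 mod 13 = 2 ✓.

x ≡ 67 (mod 572).


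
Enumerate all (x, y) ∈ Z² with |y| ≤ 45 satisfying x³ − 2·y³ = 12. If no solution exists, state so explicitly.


The equation is x³ - 2y³ = 12. For fixed y, x³ = 2·y³ + 12, so a solution requires the RHS to be a perfect cube.
Strategy: iterate y from -45 to 45, compute RHS = 2·y³ + 12, and check whether it is a (positive or negative) perfect cube.
Check small values of y:
  y = 0: RHS = 12 is not a perfect cube.
  y = 1: RHS = 14 is not a perfect cube.
  y = -1: RHS = 10 is not a perfect cube.
  y = 2: RHS = 28 is not a perfect cube.
  y = -2: RHS = -4 is not a perfect cube.
  y = 3: RHS = 66 is not a perfect cube.
  y = -3: RHS = -42 is not a perfect cube.
Continuing the search up to |y| = 45 finds no solutions either.
No (x, y) in the scanned range satisfies the equation.

No integer solutions with |y| ≤ 45.


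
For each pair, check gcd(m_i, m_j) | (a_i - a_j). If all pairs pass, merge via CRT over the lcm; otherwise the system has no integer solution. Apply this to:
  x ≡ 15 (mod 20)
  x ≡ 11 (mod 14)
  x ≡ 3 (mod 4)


Moduli 20, 14, 4 are not pairwise coprime, so CRT works modulo lcm(m_i) when all pairwise compatibility conditions hold.
Pairwise compatibility: gcd(m_i, m_j) must divide a_i - a_j for every pair.
Merge one congruence at a time:
  Start: x ≡ 15 (mod 20).
  Combine with x ≡ 11 (mod 14): gcd(20, 14) = 2; 11 - 15 = -4, which IS divisible by 2, so compatible.
    Write x = 15 + 20·t and substitute into x ≡ 11 (mod 14): 20·t ≡ 11 − 15 = -4 (mod 14).
    Divide the congruence (and modulus) by g = 2: 10·t ≡ -2 (mod 7).
    Reduce coefficients mod 7: 3·t ≡ 5 (mod 7).
    The inverse of 3 mod 7 is 5 (since 3·5 = 15 = 2·7 + 1), so t ≡ 5·5 = 25 ≡ 4 (mod 7).
    Then x = 15 + 20·4 = 95, valid modulo lcm(20, 14) = 140: x ≡ 95 (mod 140).
  Combine with x ≡ 3 (mod 4): gcd(140, 4) = 4; 3 - 95 = -92, which IS divisible by 4, so compatible.
    Write x = 95 + 140·t and substitute into x ≡ 3 (mod 4): 140·t ≡ 3 − 95 = -92 (mod 4).
    Divide the congruence (and modulus) by g = 4: 35·t ≡ -23 (mod 1).
    Modulo 1 every t works; take t = 0.
    Then x = 95 + 140·0 = 95, valid modulo lcm(140, 4) = 140: x ≡ 95 (mod 140).
Verify: 95 mod 20 = 15, 95 mod 14 = 11, 95 mod 4 = 3.

x ≡ 95 (mod 140).


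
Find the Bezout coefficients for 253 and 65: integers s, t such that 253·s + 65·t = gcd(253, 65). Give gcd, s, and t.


Euclidean algorithm on (253, 65) — divide until remainder is 0:
  253 = 3 · 65 + 58
  65 = 1 · 58 + 7
  58 = 8 · 7 + 2
  7 = 3 · 2 + 1
  2 = 2 · 1 + 0
gcd(253, 65) = 1.
Track Bezout coefficients alongside the remainders: start with r₀ = 253 = a·1 + b·0 (s = 1, t = 0) and r₁ = 65 = a·0 + b·1 (s = 0, t = 1); each new remainder r_{k+1} = r_{k-1} − q_k·r_k inherits s_{k+1} = s_{k-1} − q_k·s_k, t_{k+1} = t_{k-1} − q_k·t_k, so r_k = a·s_k + b·t_k at every step:
  q = 3: r = 58, s = 1 − 3·0 = 1, t = 0 − 3·1 = -3  (check: 253·1 + 65·(-3) = 58)
  q = 1: r = 7, s = 0 − 1·1 = -1, t = 1 − 1·(-3) = 4  (check: 253·(-1) + 65·4 = 7)
  q = 8: r = 2, s = 1 − 8·(-1) = 9, t = -3 − 8·4 = -35  (check: 253·9 + 65·(-35) = 2)
  q = 3: r = 1, s = -1 − 3·9 = -28, t = 4 − 3·(-35) = 109  (check: 253·(-28) + 65·109 = 1)
The row with r = 1 (the gcd) gives the Bezout coefficients s = -28, t = 109.
Result: 253 · (-28) + 65 · (109) = 1.

gcd(253, 65) = 1; s = -28, t = 109 (check: 253·(-28) + 65·109 = 1).


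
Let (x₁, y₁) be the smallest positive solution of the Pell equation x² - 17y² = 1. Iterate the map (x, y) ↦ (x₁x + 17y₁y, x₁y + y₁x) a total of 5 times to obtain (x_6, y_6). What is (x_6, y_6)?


Step 1: Find the fundamental solution (x₁, y₁) of x² - 17y² = 1.
  Expand √17 as a continued fraction. a₀ = ⌊√17⌋ = 4; iterate m_{k+1} = d_k·a_k − m_k, d_{k+1} = (17 − m_{k+1}²)/d_k, a_{k+1} = ⌊(a₀ + m_{k+1})/d_{k+1}⌋ (starting m₀ = 0, d₀ = 1), with convergents p_k = a_k·p_{k-1} + p_{k-2}, q_k = a_k·q_{k-1} + q_{k-2} (p₋₁ = 1, q₋₁ = 0):
  k = 0: a₀ = 4; p₀/q₀ = 4/1; p₀² − 17·q₀² = 16 − 17 = -1.
  k = 1: m = 4, d = 1, a = ⌊(4 + 4)/1⌋ = 8; p/q = (8·4 + 1)/(8·1 + 0) = 33/8; p² − 17·q² = 1089 − 1088 = 1.
  The first convergent with p² − 17·q² = 1 gives the fundamental solution (x₁, y₁) = (33, 8).
Step 2: Apply the recurrence (x_{n+1}, y_{n+1}) = (x₁x_n + 17y₁y_n, x₁y_n + y₁x_n) repeatedly.
  From (x_1, y_1) = (33, 8): x_2 = 33·33 + 17·8·8 = 2177; y_2 = 33·8 + 8·33 = 528.
  From (x_2, y_2) = (2177, 528): x_3 = 33·2177 + 17·8·528 = 143649; y_3 = 33·528 + 8·2177 = 34840.
  From (x_3, y_3) = (143649, 34840): x_4 = 33·143649 + 17·8·34840 = 9478657; y_4 = 33·34840 + 8·143649 = 2298912.
  From (x_4, y_4) = (9478657, 2298912): x_5 = 33·9478657 + 17·8·2298912 = 625447713; y_5 = 33·2298912 + 8·9478657 = 151693352.
  From (x_5, y_5) = (625447713, 151693352): x_6 = 33·625447713 + 17·8·151693352 = 41270070401; y_6 = 33·151693352 + 8·625447713 = 10009462320.
Step 3: Verify x_6² - 17·y_6² = 1703218710903496300801 - 1703218710903496300800 = 1 (should be 1). ✓

(x_1, y_1) = (33, 8); (x_6, y_6) = (41270070401, 10009462320).


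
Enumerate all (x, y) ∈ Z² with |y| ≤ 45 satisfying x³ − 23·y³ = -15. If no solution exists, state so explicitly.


The equation is x³ - 23y³ = -15. For fixed y, x³ = 23·y³ − 15, so a solution requires the RHS to be a perfect cube.
Strategy: iterate y from -45 to 45, compute RHS = 23·y³ − 15, and check whether it is a (positive or negative) perfect cube.
Check small values of y:
  y = 0: RHS = -15 is not a perfect cube.
  y = 1: RHS = 8 = (2)³ ⇒ x = 2 works.
  y = -1: RHS = -38 is not a perfect cube.
  y = 2: RHS = 169 is not a perfect cube.
  y = -2: RHS = -199 is not a perfect cube.
  y = 3: RHS = 606 is not a perfect cube.
  y = -3: RHS = -636 is not a perfect cube.
Continuing the search up to |y| = 45 finds no further solutions beyond those listed.
Collected solutions: (2, 1).

Solutions (with |y| ≤ 45): (2, 1).


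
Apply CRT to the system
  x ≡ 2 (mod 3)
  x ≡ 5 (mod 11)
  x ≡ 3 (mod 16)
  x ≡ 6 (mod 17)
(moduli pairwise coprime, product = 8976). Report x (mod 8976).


Product of moduli M = 3 · 11 · 16 · 17 = 8976.
Merge one congruence at a time:
  Start: x ≡ 2 (mod 3).
  Combine with x ≡ 5 (mod 11); new modulus lcm = 33.
    Write x = 2 + 3·t and substitute into x ≡ 5 (mod 11): 3·t ≡ 5 − 2 = 3 (mod 11).
    The inverse of 3 mod 11 is 4 (since 3·4 = 12 = 1·11 + 1), so t ≡ 4·3 = 12 ≡ 1 (mod 11).
    Then x = 2 + 3·1 = 5, valid modulo lcm(3, 11) = 33: x ≡ 5 (mod 33).
  Combine with x ≡ 3 (mod 16); new modulus lcm = 528.
    Write x = 5 + 33·t and substitute into x ≡ 3 (mod 16): 33·t ≡ 3 − 5 = -2 (mod 16).
    Reduce coefficients mod 16: 1·t ≡ 14 (mod 16).
    So t ≡ 14 (mod 16).
    Then x = 5 + 33·14 = 467, valid modulo lcm(33, 16) = 528: x ≡ 467 (mod 528).
  Combine with x ≡ 6 (mod 17); new modulus lcm = 8976.
    Write x = 467 + 528·t and substitute into x ≡ 6 (mod 17): 528·t ≡ 6 − 467 = -461 (mod 17).
    Reduce coefficients mod 17: 1·t ≡ 15 (mod 17).
    So t ≡ 15 (mod 17).
    Then x = 467 + 528·15 = 8387, valid modulo lcm(528, 17) = 8976: x ≡ 8387 (mod 8976).
Verify against each original: 8387 mod 3 = 2, 8387 mod 11 = 5, 8387 mod 16 = 3, 8387 mod 17 = 6.

x ≡ 8387 (mod 8976).


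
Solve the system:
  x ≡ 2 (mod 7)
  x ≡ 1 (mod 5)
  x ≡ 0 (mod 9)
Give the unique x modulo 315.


Moduli 7, 5, 9 are pairwise coprime; by CRT there is a unique solution modulo M = 7 · 5 · 9 = 315.
Solve pairwise, accumulating the modulus:
  Start with x ≡ 2 (mod 7).
  Combine with x ≡ 1 (mod 5): since gcd(7, 5) = 1, we get a unique residue mod 35.
    Write x = 2 + 7·t and substitute into x ≡ 1 (mod 5): 7·t ≡ 1 − 2 = -1 (mod 5).
    Reduce coefficients mod 5: 2·t ≡ 4 (mod 5).
    The inverse of 2 mod 5 is 3 (since 2·3 = 6 = 1·5 + 1), so t ≡ 3·4 = 12 ≡ 2 (mod 5).
    Then x = 2 + 7·2 = 16, valid modulo lcm(7, 5) = 35: x ≡ 16 (mod 35).
  Combine with x ≡ 0 (mod 9): since gcd(35, 9) = 1, we get a unique residue mod 315.
    Write x = 16 + 35·t and substitute into x ≡ 0 (mod 9): 35·t ≡ 0 − 16 = -16 (mod 9).
    Reduce coefficients mod 9: 8·t ≡ 2 (mod 9).
    The inverse of 8 mod 9 is 8 (since 8·8 = 64 = 7·9 + 1), so t ≡ 8·2 = 16 ≡ 7 (mod 9).
    Then x = 16 + 35·7 = 261, valid modulo lcm(35, 9) = 315: x ≡ 261 (mod 315).
Verify: 261 mod 7 = 2 ✓, 261 mod 5 = 1 ✓, 261 mod 9 = 0 ✓.

x ≡ 261 (mod 315).


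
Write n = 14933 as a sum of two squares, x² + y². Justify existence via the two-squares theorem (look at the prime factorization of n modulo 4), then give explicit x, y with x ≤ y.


Step 1: Factor n = 14933 = 109 · 137.
Step 2: Check the mod-4 condition on each prime factor: 109 ≡ 1 (mod 4), exponent 1; 137 ≡ 1 (mod 4), exponent 1.
All primes ≡ 3 (mod 4) appear to even exponent (or don't appear), so by the two-squares theorem n IS expressible as a sum of two squares.
Step 3: Build a representation. Here n = 109 · 137 is a product of primes ≡ 1 (mod 4). Each prime p ≡ 1 (mod 4) is itself a sum of two squares; find a² by testing p − a² for a perfect square:
  109: 109 − 1² = 108, 109 − 2² = 105, 109 − 3² = 100 = 10² ⇒ 109 = 3² + 10².
  137: 137 − 1² = 136, 137 − 2² = 133, 137 − 3² = 128, 137 − 4² = 121 = 11² ⇒ 137 = 4² + 11².
  Combine using the Brahmagupta–Fibonacci identity (a² + b²)(c² + d²) = (ac − bd)² + (ad + bc)² = (ac + bd)² + (ad − bc)²:
  109 · 137 = 14933: from (3² + 10²)(4² + 11²), take (3·4 − 10·11, 3·11 + 10·4) = (12 − 110, 33 + 40) = (-98, 73); dropping signs (only squares matter) gives (98, 73); check 98² + 73² = 9604 + 5329 = 14933 ✓.
Step 4: Order so x ≤ y and verify: 73² + 98² = 5329 + 9604 = 14933 = n. ✓

n = 14933 = 73² + 98² (one valid representation with x ≤ y).


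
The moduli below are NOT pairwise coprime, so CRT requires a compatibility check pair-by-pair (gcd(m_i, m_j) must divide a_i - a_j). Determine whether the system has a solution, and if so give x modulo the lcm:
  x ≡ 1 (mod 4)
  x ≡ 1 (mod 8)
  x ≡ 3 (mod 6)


Moduli 4, 8, 6 are not pairwise coprime, so CRT works modulo lcm(m_i) when all pairwise compatibility conditions hold.
Pairwise compatibility: gcd(m_i, m_j) must divide a_i - a_j for every pair.
Merge one congruence at a time:
  Start: x ≡ 1 (mod 4).
  Combine with x ≡ 1 (mod 8): gcd(4, 8) = 4; 1 - 1 = 0, which IS divisible by 4, so compatible.
    Write x = 1 + 4·t and substitute into x ≡ 1 (mod 8): 4·t ≡ 1 − 1 = 0 (mod 8).
    Divide the congruence (and modulus) by g = 4: 1·t ≡ 0 (mod 2).
    So t ≡ 0 (mod 2).
    Then x = 1 + 4·0 = 1, valid modulo lcm(4, 8) = 8: x ≡ 1 (mod 8).
  Combine with x ≡ 3 (mod 6): gcd(8, 6) = 2; 3 - 1 = 2, which IS divisible by 2, so compatible.
    Write x = 1 + 8·t and substitute into x ≡ 3 (mod 6): 8·t ≡ 3 − 1 = 2 (mod 6).
    Divide the congruence (and modulus) by g = 2: 4·t ≡ 1 (mod 3).
    Reduce coefficients mod 3: 1·t ≡ 1 (mod 3).
    So t ≡ 1 (mod 3).
    Then x = 1 + 8·1 = 9, valid modulo lcm(8, 6) = 24: x ≡ 9 (mod 24).
Verify: 9 mod 4 = 1, 9 mod 8 = 1, 9 mod 6 = 3.

x ≡ 9 (mod 24).


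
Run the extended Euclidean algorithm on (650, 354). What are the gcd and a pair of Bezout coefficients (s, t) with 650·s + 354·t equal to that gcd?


Euclidean algorithm on (650, 354) — divide until remainder is 0:
  650 = 1 · 354 + 296
  354 = 1 · 296 + 58
  296 = 5 · 58 + 6
  58 = 9 · 6 + 4
  6 = 1 · 4 + 2
  4 = 2 · 2 + 0
gcd(650, 354) = 2.
Track Bezout coefficients alongside the remainders: start with r₀ = 650 = a·1 + b·0 (s = 1, t = 0) and r₁ = 354 = a·0 + b·1 (s = 0, t = 1); each new remainder r_{k+1} = r_{k-1} − q_k·r_k inherits s_{k+1} = s_{k-1} − q_k·s_k, t_{k+1} = t_{k-1} − q_k·t_k, so r_k = a·s_k + b·t_k at every step:
  q = 1: r = 296, s = 1 − 1·0 = 1, t = 0 − 1·1 = -1  (check: 650·1 + 354·(-1) = 296)
  q = 1: r = 58, s = 0 − 1·1 = -1, t = 1 − 1·(-1) = 2  (check: 650·(-1) + 354·2 = 58)
  q = 5: r = 6, s = 1 − 5·(-1) = 6, t = -1 − 5·2 = -11  (check: 650·6 + 354·(-11) = 6)
  q = 9: r = 4, s = -1 − 9·6 = -55, t = 2 − 9·(-11) = 101  (check: 650·(-55) + 354·101 = 4)
  q = 1: r = 2, s = 6 − 1·(-55) = 61, t = -11 − 1·101 = -112  (check: 650·61 + 354·(-112) = 2)
The row with r = 2 (the gcd) gives the Bezout coefficients s = 61, t = -112.
Result: 650 · (61) + 354 · (-112) = 2.

gcd(650, 354) = 2; s = 61, t = -112 (check: 650·61 + 354·(-112) = 2).


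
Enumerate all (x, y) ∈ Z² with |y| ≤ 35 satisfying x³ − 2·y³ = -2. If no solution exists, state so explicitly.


The equation is x³ - 2y³ = -2. For fixed y, x³ = 2·y³ − 2, so a solution requires the RHS to be a perfect cube.
Strategy: iterate y from -35 to 35, compute RHS = 2·y³ − 2, and check whether it is a (positive or negative) perfect cube.
Check small values of y:
  y = 0: RHS = -2 is not a perfect cube.
  y = 1: RHS = 0 = (0)³ ⇒ x = 0 works.
  y = -1: RHS = -4 is not a perfect cube.
  y = 2: RHS = 14 is not a perfect cube.
  y = -2: RHS = -18 is not a perfect cube.
  y = 3: RHS = 52 is not a perfect cube.
  y = -3: RHS = -56 is not a perfect cube.
Continuing the search up to |y| = 35 finds no further solutions beyond those listed.
Collected solutions: (0, 1).

Solutions (with |y| ≤ 35): (0, 1).


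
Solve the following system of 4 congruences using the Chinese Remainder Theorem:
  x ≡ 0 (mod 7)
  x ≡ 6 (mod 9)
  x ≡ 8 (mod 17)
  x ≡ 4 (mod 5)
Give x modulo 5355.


Product of moduli M = 7 · 9 · 17 · 5 = 5355.
Merge one congruence at a time:
  Start: x ≡ 0 (mod 7).
  Combine with x ≡ 6 (mod 9); new modulus lcm = 63.
    Write x = 0 + 7·t and substitute into x ≡ 6 (mod 9): 7·t ≡ 6 − 0 = 6 (mod 9).
    The inverse of 7 mod 9 is 4 (since 7·4 = 28 = 3·9 + 1), so t ≡ 4·6 = 24 ≡ 6 (mod 9).
    Then x = 0 + 7·6 = 42, valid modulo lcm(7, 9) = 63: x ≡ 42 (mod 63).
  Combine with x ≡ 8 (mod 17); new modulus lcm = 1071.
    Write x = 42 + 63·t and substitute into x ≡ 8 (mod 17): 63·t ≡ 8 − 42 = -34 (mod 17).
    Reduce coefficients mod 17: 12·t ≡ 0 (mod 17).
    The inverse of 12 mod 17 is 10 (since 12·10 = 120 = 7·17 + 1), so t ≡ 10·0 = 0 ≡ 0 (mod 17).
    Then x = 42 + 63·0 = 42, valid modulo lcm(63, 17) = 1071: x ≡ 42 (mod 1071).
  Combine with x ≡ 4 (mod 5); new modulus lcm = 5355.
    Write x = 42 + 1071·t and substitute into x ≡ 4 (mod 5): 1071·t ≡ 4 − 42 = -38 (mod 5).
    Reduce coefficients mod 5: 1·t ≡ 2 (mod 5).
    So t ≡ 2 (mod 5).
    Then x = 42 + 1071·2 = 2184, valid modulo lcm(1071, 5) = 5355: x ≡ 2184 (mod 5355).
Verify against each original: 2184 mod 7 = 0, 2184 mod 9 = 6, 2184 mod 17 = 8, 2184 mod 5 = 4.

x ≡ 2184 (mod 5355).


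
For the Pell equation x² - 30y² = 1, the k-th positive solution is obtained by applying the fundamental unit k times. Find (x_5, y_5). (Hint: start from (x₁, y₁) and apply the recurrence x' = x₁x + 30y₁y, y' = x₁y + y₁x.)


Step 1: Find the fundamental solution (x₁, y₁) of x² - 30y² = 1.
  Expand √30 as a continued fraction. a₀ = ⌊√30⌋ = 5; iterate m_{k+1} = d_k·a_k − m_k, d_{k+1} = (30 − m_{k+1}²)/d_k, a_{k+1} = ⌊(a₀ + m_{k+1})/d_{k+1}⌋ (starting m₀ = 0, d₀ = 1), with convergents p_k = a_k·p_{k-1} + p_{k-2}, q_k = a_k·q_{k-1} + q_{k-2} (p₋₁ = 1, q₋₁ = 0):
  k = 0: a₀ = 5; p₀/q₀ = 5/1; p₀² − 30·q₀² = 25 − 30 = -5.
  k = 1: m = 5, d = 5, a = ⌊(5 + 5)/5⌋ = 2; p/q = (2·5 + 1)/(2·1 + 0) = 11/2; p² − 30·q² = 121 − 120 = 1.
  The first convergent with p² − 30·q² = 1 gives the fundamental solution (x₁, y₁) = (11, 2).
Step 2: Apply the recurrence (x_{n+1}, y_{n+1}) = (x₁x_n + 30y₁y_n, x₁y_n + y₁x_n) repeatedly.
  From (x_1, y_1) = (11, 2): x_2 = 11·11 + 30·2·2 = 241; y_2 = 11·2 + 2·11 = 44.
  From (x_2, y_2) = (241, 44): x_3 = 11·241 + 30·2·44 = 5291; y_3 = 11·44 + 2·241 = 966.
  From (x_3, y_3) = (5291, 966): x_4 = 11·5291 + 30·2·966 = 116161; y_4 = 11·966 + 2·5291 = 21208.
  From (x_4, y_4) = (116161, 21208): x_5 = 11·116161 + 30·2·21208 = 2550251; y_5 = 11·21208 + 2·116161 = 465610.
Step 3: Verify x_5² - 30·y_5² = 6503780163001 - 6503780163000 = 1 (should be 1). ✓

(x_1, y_1) = (11, 2); (x_5, y_5) = (2550251, 465610).


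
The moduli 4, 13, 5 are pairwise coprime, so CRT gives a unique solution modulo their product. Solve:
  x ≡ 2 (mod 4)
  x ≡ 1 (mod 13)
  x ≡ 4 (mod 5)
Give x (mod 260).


Moduli 4, 13, 5 are pairwise coprime; by CRT there is a unique solution modulo M = 4 · 13 · 5 = 260.
Solve pairwise, accumulating the modulus:
  Start with x ≡ 2 (mod 4).
  Combine with x ≡ 1 (mod 13): since gcd(4, 13) = 1, we get a unique residue mod 52.
    Write x = 2 + 4·t and substitute into x ≡ 1 (mod 13): 4·t ≡ 1 − 2 = -1 (mod 13).
    Reduce coefficients mod 13: 4·t ≡ 12 (mod 13).
    The inverse of 4 mod 13 is 10 (since 4·10 = 40 = 3·13 + 1), so t ≡ 10·12 = 120 ≡ 3 (mod 13).
    Then x = 2 + 4·3 = 14, valid modulo lcm(4, 13) = 52: x ≡ 14 (mod 52).
  Combine with x ≡ 4 (mod 5): since gcd(52, 5) = 1, we get a unique residue mod 260.
    Write x = 14 + 52·t and substitute into x ≡ 4 (mod 5): 52·t ≡ 4 − 14 = -10 (mod 5).
    Reduce coefficients mod 5: 2·t ≡ 0 (mod 5).
    The inverse of 2 mod 5 is 3 (since 2·3 = 6 = 1·5 + 1), so t ≡ 3·0 = 0 ≡ 0 (mod 5).
    Then x = 14 + 52·0 = 14, valid modulo lcm(52, 5) = 260: x ≡ 14 (mod 260).
Verify: 14 mod 4 = 2 ✓, 14 mod 13 = 1 ✓, 14 mod 5 = 4 ✓.

x ≡ 14 (mod 260).


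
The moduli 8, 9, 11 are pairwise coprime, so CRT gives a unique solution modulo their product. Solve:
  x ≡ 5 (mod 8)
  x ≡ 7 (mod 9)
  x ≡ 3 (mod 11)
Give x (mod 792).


Moduli 8, 9, 11 are pairwise coprime; by CRT there is a unique solution modulo M = 8 · 9 · 11 = 792.
Solve pairwise, accumulating the modulus:
  Start with x ≡ 5 (mod 8).
  Combine with x ≡ 7 (mod 9): since gcd(8, 9) = 1, we get a unique residue mod 72.
    Write x = 5 + 8·t and substitute into x ≡ 7 (mod 9): 8·t ≡ 7 − 5 = 2 (mod 9).
    The inverse of 8 mod 9 is 8 (since 8·8 = 64 = 7·9 + 1), so t ≡ 8·2 = 16 ≡ 7 (mod 9).
    Then x = 5 + 8·7 = 61, valid modulo lcm(8, 9) = 72: x ≡ 61 (mod 72).
  Combine with x ≡ 3 (mod 11): since gcd(72, 11) = 1, we get a unique residue mod 792.
    Write x = 61 + 72·t and substitute into x ≡ 3 (mod 11): 72·t ≡ 3 − 61 = -58 (mod 11).
    Reduce coefficients mod 11: 6·t ≡ 8 (mod 11).
    The inverse of 6 mod 11 is 2 (since 6·2 = 12 = 1·11 + 1), so t ≡ 2·8 = 16 ≡ 5 (mod 11).
    Then x = 61 + 72·5 = 421, valid modulo lcm(72, 11) = 792: x ≡ 421 (mod 792).
Verify: 421 mod 8 = 5 ✓, 421 mod 9 = 7 ✓, 421 mod 11 = 3 ✓.

x ≡ 421 (mod 792).


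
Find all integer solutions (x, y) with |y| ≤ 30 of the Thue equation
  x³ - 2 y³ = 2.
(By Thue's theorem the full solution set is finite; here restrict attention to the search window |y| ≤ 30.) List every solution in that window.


The equation is x³ - 2y³ = 2. For fixed y, x³ = 2·y³ + 2, so a solution requires the RHS to be a perfect cube.
Strategy: iterate y from -30 to 30, compute RHS = 2·y³ + 2, and check whether it is a (positive or negative) perfect cube.
Check small values of y:
  y = 0: RHS = 2 is not a perfect cube.
  y = 1: RHS = 4 is not a perfect cube.
  y = -1: RHS = 0 = (0)³ ⇒ x = 0 works.
  y = 2: RHS = 18 is not a perfect cube.
  y = -2: RHS = -14 is not a perfect cube.
  y = 3: RHS = 56 is not a perfect cube.
  y = -3: RHS = -52 is not a perfect cube.
Continuing the search up to |y| = 30 finds no further solutions beyond those listed.
Collected solutions: (0, -1).

Solutions (with |y| ≤ 30): (0, -1).


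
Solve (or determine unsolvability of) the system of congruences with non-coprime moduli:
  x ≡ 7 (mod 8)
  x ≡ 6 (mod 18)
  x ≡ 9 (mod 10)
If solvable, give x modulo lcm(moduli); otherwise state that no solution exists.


Moduli 8, 18, 10 are not pairwise coprime, so CRT works modulo lcm(m_i) when all pairwise compatibility conditions hold.
Pairwise compatibility: gcd(m_i, m_j) must divide a_i - a_j for every pair.
Merge one congruence at a time:
  Start: x ≡ 7 (mod 8).
  Combine with x ≡ 6 (mod 18): gcd(8, 18) = 2, and 6 - 7 = -1 is NOT divisible by 2.
    ⇒ system is inconsistent (no integer solution).

No solution (the system is inconsistent).


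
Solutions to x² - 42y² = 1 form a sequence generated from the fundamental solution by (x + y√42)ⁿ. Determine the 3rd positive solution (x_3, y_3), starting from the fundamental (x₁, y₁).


Step 1: Find the fundamental solution (x₁, y₁) of x² - 42y² = 1.
  Expand √42 as a continued fraction. a₀ = ⌊√42⌋ = 6; iterate m_{k+1} = d_k·a_k − m_k, d_{k+1} = (42 − m_{k+1}²)/d_k, a_{k+1} = ⌊(a₀ + m_{k+1})/d_{k+1}⌋ (starting m₀ = 0, d₀ = 1), with convergents p_k = a_k·p_{k-1} + p_{k-2}, q_k = a_k·q_{k-1} + q_{k-2} (p₋₁ = 1, q₋₁ = 0):
  k = 0: a₀ = 6; p₀/q₀ = 6/1; p₀² − 42·q₀² = 36 − 42 = -6.
  k = 1: m = 6, d = 6, a = ⌊(6 + 6)/6⌋ = 2; p/q = (2·6 + 1)/(2·1 + 0) = 13/2; p² − 42·q² = 169 − 168 = 1.
  The first convergent with p² − 42·q² = 1 gives the fundamental solution (x₁, y₁) = (13, 2).
Step 2: Apply the recurrence (x_{n+1}, y_{n+1}) = (x₁x_n + 42y₁y_n, x₁y_n + y₁x_n) repeatedly.
  From (x_1, y_1) = (13, 2): x_2 = 13·13 + 42·2·2 = 337; y_2 = 13·2 + 2·13 = 52.
  From (x_2, y_2) = (337, 52): x_3 = 13·337 + 42·2·52 = 8749; y_3 = 13·52 + 2·337 = 1350.
Step 3: Verify x_3² - 42·y_3² = 76545001 - 76545000 = 1 (should be 1). ✓

(x_1, y_1) = (13, 2); (x_3, y_3) = (8749, 1350).


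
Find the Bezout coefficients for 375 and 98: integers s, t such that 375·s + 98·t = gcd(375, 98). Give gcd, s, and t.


Euclidean algorithm on (375, 98) — divide until remainder is 0:
  375 = 3 · 98 + 81
  98 = 1 · 81 + 17
  81 = 4 · 17 + 13
  17 = 1 · 13 + 4
  13 = 3 · 4 + 1
  4 = 4 · 1 + 0
gcd(375, 98) = 1.
Track Bezout coefficients alongside the remainders: start with r₀ = 375 = a·1 + b·0 (s = 1, t = 0) and r₁ = 98 = a·0 + b·1 (s = 0, t = 1); each new remainder r_{k+1} = r_{k-1} − q_k·r_k inherits s_{k+1} = s_{k-1} − q_k·s_k, t_{k+1} = t_{k-1} − q_k·t_k, so r_k = a·s_k + b·t_k at every step:
  q = 3: r = 81, s = 1 − 3·0 = 1, t = 0 − 3·1 = -3  (check: 375·1 + 98·(-3) = 81)
  q = 1: r = 17, s = 0 − 1·1 = -1, t = 1 − 1·(-3) = 4  (check: 375·(-1) + 98·4 = 17)
  q = 4: r = 13, s = 1 − 4·(-1) = 5, t = -3 − 4·4 = -19  (check: 375·5 + 98·(-19) = 13)
  q = 1: r = 4, s = -1 − 1·5 = -6, t = 4 − 1·(-19) = 23  (check: 375·(-6) + 98·23 = 4)
  q = 3: r = 1, s = 5 − 3·(-6) = 23, t = -19 − 3·23 = -88  (check: 375·23 + 98·(-88) = 1)
The row with r = 1 (the gcd) gives the Bezout coefficients s = 23, t = -88.
Result: 375 · (23) + 98 · (-88) = 1.

gcd(375, 98) = 1; s = 23, t = -88 (check: 375·23 + 98·(-88) = 1).


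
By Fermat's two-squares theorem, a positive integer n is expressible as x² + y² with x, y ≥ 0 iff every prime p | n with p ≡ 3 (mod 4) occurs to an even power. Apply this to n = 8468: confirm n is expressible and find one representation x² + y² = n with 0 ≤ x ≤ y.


Step 1: Factor n = 8468 = 2^2 · 29 · 73.
Step 2: Check the mod-4 condition on each prime factor: 2 = 2 (special); 29 ≡ 1 (mod 4), exponent 1; 73 ≡ 1 (mod 4), exponent 1.
All primes ≡ 3 (mod 4) appear to even exponent (or don't appear), so by the two-squares theorem n IS expressible as a sum of two squares.
Step 3: Build a representation. Group n = k² · m with k = 2 and m = 29 · 73 = 2117 (a product of primes ≡ 1 (mod 4)); a representation of m scales to one of n via (k·x)² + (k·y)² = k²(x² + y²). Each prime p ≡ 1 (mod 4) is itself a sum of two squares; find a² by testing p − a² for a perfect square:
  29: 29 − 1² = 28, 29 − 2² = 25 = 5² ⇒ 29 = 2² + 5².
  73: 73 − 1² = 72, 73 − 2² = 69, 73 − 3² = 64 = 8² ⇒ 73 = 3² + 8².
  Combine using the Brahmagupta–Fibonacci identity (a² + b²)(c² + d²) = (ac − bd)² + (ad + bc)² = (ac + bd)² + (ad − bc)²:
  29 · 73 = 2117: from (2² + 5²)(3² + 8²), take (2·3 − 5·8, 2·8 + 5·3) = (6 − 40, 16 + 15) = (-34, 31); dropping signs (only squares matter) gives (34, 31); check 34² + 31² = 1156 + 961 = 2117 ✓.
  Scale by k = 2: (2·34, 2·31) = (68, 62).
Step 4: Order so x ≤ y and verify: 62² + 68² = 3844 + 4624 = 8468 = n. ✓

n = 8468 = 62² + 68² (one valid representation with x ≤ y).


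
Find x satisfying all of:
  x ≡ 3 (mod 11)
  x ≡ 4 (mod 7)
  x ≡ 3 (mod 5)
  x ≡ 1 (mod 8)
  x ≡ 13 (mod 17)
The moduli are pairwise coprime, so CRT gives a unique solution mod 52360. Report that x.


Product of moduli M = 11 · 7 · 5 · 8 · 17 = 52360.
Merge one congruence at a time:
  Start: x ≡ 3 (mod 11).
  Combine with x ≡ 4 (mod 7); new modulus lcm = 77.
    Write x = 3 + 11·t and substitute into x ≡ 4 (mod 7): 11·t ≡ 4 − 3 = 1 (mod 7).
    Reduce coefficients mod 7: 4·t ≡ 1 (mod 7).
    The inverse of 4 mod 7 is 2 (since 4·2 = 8 = 1·7 + 1), so t ≡ 2·1 = 2 ≡ 2 (mod 7).
    Then x = 3 + 11·2 = 25, valid modulo lcm(11, 7) = 77: x ≡ 25 (mod 77).
  Combine with x ≡ 3 (mod 5); new modulus lcm = 385.
    Write x = 25 + 77·t and substitute into x ≡ 3 (mod 5): 77·t ≡ 3 − 25 = -22 (mod 5).
    Reduce coefficients mod 5: 2·t ≡ 3 (mod 5).
    The inverse of 2 mod 5 is 3 (since 2·3 = 6 = 1·5 + 1), so t ≡ 3·3 = 9 ≡ 4 (mod 5).
    Then x = 25 + 77·4 = 333, valid modulo lcm(77, 5) = 385: x ≡ 333 (mod 385).
  Combine with x ≡ 1 (mod 8); new modulus lcm = 3080.
    Write x = 333 + 385·t and substitute into x ≡ 1 (mod 8): 385·t ≡ 1 − 333 = -332 (mod 8).
    Reduce coefficients mod 8: 1·t ≡ 4 (mod 8).
    So t ≡ 4 (mod 8).
    Then x = 333 + 385·4 = 1873, valid modulo lcm(385, 8) = 3080: x ≡ 1873 (mod 3080).
  Combine with x ≡ 13 (mod 17); new modulus lcm = 52360.
    Write x = 1873 + 3080·t and substitute into x ≡ 13 (mod 17): 3080·t ≡ 13 − 1873 = -1860 (mod 17).
    Reduce coefficients mod 17: 3·t ≡ 10 (mod 17).
    The inverse of 3 mod 17 is 6 (since 3·6 = 18 = 1·17 + 1), so t ≡ 6·10 = 60 ≡ 9 (mod 17).
    Then x = 1873 + 3080·9 = 29593, valid modulo lcm(3080, 17) = 52360: x ≡ 29593 (mod 52360).
Verify against each original: 29593 mod 11 = 3, 29593 mod 7 = 4, 29593 mod 5 = 3, 29593 mod 8 = 1, 29593 mod 17 = 13.

x ≡ 29593 (mod 52360).


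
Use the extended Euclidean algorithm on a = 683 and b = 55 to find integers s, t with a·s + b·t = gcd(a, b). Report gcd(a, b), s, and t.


Euclidean algorithm on (683, 55) — divide until remainder is 0:
  683 = 12 · 55 + 23
  55 = 2 · 23 + 9
  23 = 2 · 9 + 5
  9 = 1 · 5 + 4
  5 = 1 · 4 + 1
  4 = 4 · 1 + 0
gcd(683, 55) = 1.
Track Bezout coefficients alongside the remainders: start with r₀ = 683 = a·1 + b·0 (s = 1, t = 0) and r₁ = 55 = a·0 + b·1 (s = 0, t = 1); each new remainder r_{k+1} = r_{k-1} − q_k·r_k inherits s_{k+1} = s_{k-1} − q_k·s_k, t_{k+1} = t_{k-1} − q_k·t_k, so r_k = a·s_k + b·t_k at every step:
  q = 12: r = 23, s = 1 − 12·0 = 1, t = 0 − 12·1 = -12  (check: 683·1 + 55·(-12) = 23)
  q = 2: r = 9, s = 0 − 2·1 = -2, t = 1 − 2·(-12) = 25  (check: 683·(-2) + 55·25 = 9)
  q = 2: r = 5, s = 1 − 2·(-2) = 5, t = -12 − 2·25 = -62  (check: 683·5 + 55·(-62) = 5)
  q = 1: r = 4, s = -2 − 1·5 = -7, t = 25 − 1·(-62) = 87  (check: 683·(-7) + 55·87 = 4)
  q = 1: r = 1, s = 5 − 1·(-7) = 12, t = -62 − 1·87 = -149  (check: 683·12 + 55·(-149) = 1)
The row with r = 1 (the gcd) gives the Bezout coefficients s = 12, t = -149.
Result: 683 · (12) + 55 · (-149) = 1.

gcd(683, 55) = 1; s = 12, t = -149 (check: 683·12 + 55·(-149) = 1).


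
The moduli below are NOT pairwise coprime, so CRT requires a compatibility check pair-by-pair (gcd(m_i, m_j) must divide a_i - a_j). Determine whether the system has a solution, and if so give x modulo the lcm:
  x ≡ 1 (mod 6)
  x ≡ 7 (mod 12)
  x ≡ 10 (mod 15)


Moduli 6, 12, 15 are not pairwise coprime, so CRT works modulo lcm(m_i) when all pairwise compatibility conditions hold.
Pairwise compatibility: gcd(m_i, m_j) must divide a_i - a_j for every pair.
Merge one congruence at a time:
  Start: x ≡ 1 (mod 6).
  Combine with x ≡ 7 (mod 12): gcd(6, 12) = 6; 7 - 1 = 6, which IS divisible by 6, so compatible.
    Write x = 1 + 6·t and substitute into x ≡ 7 (mod 12): 6·t ≡ 7 − 1 = 6 (mod 12).
    Divide the congruence (and modulus) by g = 6: 1·t ≡ 1 (mod 2).
    So t ≡ 1 (mod 2).
    Then x = 1 + 6·1 = 7, valid modulo lcm(6, 12) = 12: x ≡ 7 (mod 12).
  Combine with x ≡ 10 (mod 15): gcd(12, 15) = 3; 10 - 7 = 3, which IS divisible by 3, so compatible.
    Write x = 7 + 12·t and substitute into x ≡ 10 (mod 15): 12·t ≡ 10 − 7 = 3 (mod 15).
    Divide the congruence (and modulus) by g = 3: 4·t ≡ 1 (mod 5).
    The inverse of 4 mod 5 is 4 (since 4·4 = 16 = 3·5 + 1), so t ≡ 4·1 = 4 ≡ 4 (mod 5).
    Then x = 7 + 12·4 = 55, valid modulo lcm(12, 15) = 60: x ≡ 55 (mod 60).
Verify: 55 mod 6 = 1, 55 mod 12 = 7, 55 mod 15 = 10.

x ≡ 55 (mod 60).


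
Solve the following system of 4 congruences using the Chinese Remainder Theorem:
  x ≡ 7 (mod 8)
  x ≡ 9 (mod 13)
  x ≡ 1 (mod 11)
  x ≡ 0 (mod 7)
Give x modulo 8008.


Product of moduli M = 8 · 13 · 11 · 7 = 8008.
Merge one congruence at a time:
  Start: x ≡ 7 (mod 8).
  Combine with x ≡ 9 (mod 13); new modulus lcm = 104.
    Write x = 7 + 8·t and substitute into x ≡ 9 (mod 13): 8·t ≡ 9 − 7 = 2 (mod 13).
    The inverse of 8 mod 13 is 5 (since 8·5 = 40 = 3·13 + 1), so t ≡ 5·2 = 10 ≡ 10 (mod 13).
    Then x = 7 + 8·10 = 87, valid modulo lcm(8, 13) = 104: x ≡ 87 (mod 104).
  Combine with x ≡ 1 (mod 11); new modulus lcm = 1144.
    Write x = 87 + 104·t and substitute into x ≡ 1 (mod 11): 104·t ≡ 1 − 87 = -86 (mod 11).
    Reduce coefficients mod 11: 5·t ≡ 2 (mod 11).
    The inverse of 5 mod 11 is 9 (since 5·9 = 45 = 4·11 + 1), so t ≡ 9·2 = 18 ≡ 7 (mod 11).
    Then x = 87 + 104·7 = 815, valid modulo lcm(104, 11) = 1144: x ≡ 815 (mod 1144).
  Combine with x ≡ 0 (mod 7); new modulus lcm = 8008.
    Write x = 815 + 1144·t and substitute into x ≡ 0 (mod 7): 1144·t ≡ 0 − 815 = -815 (mod 7).
    Reduce coefficients mod 7: 3·t ≡ 4 (mod 7).
    The inverse of 3 mod 7 is 5 (since 3·5 = 15 = 2·7 + 1), so t ≡ 5·4 = 20 ≡ 6 (mod 7).
    Then x = 815 + 1144·6 = 7679, valid modulo lcm(1144, 7) = 8008: x ≡ 7679 (mod 8008).
Verify against each original: 7679 mod 8 = 7, 7679 mod 13 = 9, 7679 mod 11 = 1, 7679 mod 7 = 0.

x ≡ 7679 (mod 8008).


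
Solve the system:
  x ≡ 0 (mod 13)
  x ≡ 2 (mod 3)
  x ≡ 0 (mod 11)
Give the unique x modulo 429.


Moduli 13, 3, 11 are pairwise coprime; by CRT there is a unique solution modulo M = 13 · 3 · 11 = 429.
Solve pairwise, accumulating the modulus:
  Start with x ≡ 0 (mod 13).
  Combine with x ≡ 2 (mod 3): since gcd(13, 3) = 1, we get a unique residue mod 39.
    Write x = 0 + 13·t and substitute into x ≡ 2 (mod 3): 13·t ≡ 2 − 0 = 2 (mod 3).
    Reduce coefficients mod 3: 1·t ≡ 2 (mod 3).
    So t ≡ 2 (mod 3).
    Then x = 0 + 13·2 = 26, valid modulo lcm(13, 3) = 39: x ≡ 26 (mod 39).
  Combine with x ≡ 0 (mod 11): since gcd(39, 11) = 1, we get a unique residue mod 429.
    Write x = 26 + 39·t and substitute into x ≡ 0 (mod 11): 39·t ≡ 0 − 26 = -26 (mod 11).
    Reduce coefficients mod 11: 6·t ≡ 7 (mod 11).
    The inverse of 6 mod 11 is 2 (since 6·2 = 12 = 1·11 + 1), so t ≡ 2·7 = 14 ≡ 3 (mod 11).
    Then x = 26 + 39·3 = 143, valid modulo lcm(39, 11) = 429: x ≡ 143 (mod 429).
Verify: 143 mod 13 = 0 ✓, 143 mod 3 = 2 ✓, 143 mod 11 = 0 ✓.

x ≡ 143 (mod 429).


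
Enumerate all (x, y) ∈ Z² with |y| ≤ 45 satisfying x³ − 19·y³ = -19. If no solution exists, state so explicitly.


The equation is x³ - 19y³ = -19. For fixed y, x³ = 19·y³ − 19, so a solution requires the RHS to be a perfect cube.
Strategy: iterate y from -45 to 45, compute RHS = 19·y³ − 19, and check whether it is a (positive or negative) perfect cube.
Check small values of y:
  y = 0: RHS = -19 is not a perfect cube.
  y = 1: RHS = 0 = (0)³ ⇒ x = 0 works.
  y = -1: RHS = -38 is not a perfect cube.
  y = 2: RHS = 133 is not a perfect cube.
  y = -2: RHS = -171 is not a perfect cube.
  y = 3: RHS = 494 is not a perfect cube.
  y = -3: RHS = -532 is not a perfect cube.
Continuing the search up to |y| = 45 finds no further solutions beyond those listed.
Collected solutions: (0, 1).

Solutions (with |y| ≤ 45): (0, 1).


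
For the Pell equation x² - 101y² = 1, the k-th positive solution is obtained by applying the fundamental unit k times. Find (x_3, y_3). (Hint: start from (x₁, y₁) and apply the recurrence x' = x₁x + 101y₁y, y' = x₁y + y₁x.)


Step 1: Find the fundamental solution (x₁, y₁) of x² - 101y² = 1.
  Expand √101 as a continued fraction. a₀ = ⌊√101⌋ = 10; iterate m_{k+1} = d_k·a_k − m_k, d_{k+1} = (101 − m_{k+1}²)/d_k, a_{k+1} = ⌊(a₀ + m_{k+1})/d_{k+1}⌋ (starting m₀ = 0, d₀ = 1), with convergents p_k = a_k·p_{k-1} + p_{k-2}, q_k = a_k·q_{k-1} + q_{k-2} (p₋₁ = 1, q₋₁ = 0):
  k = 0: a₀ = 10; p₀/q₀ = 10/1; p₀² − 101·q₀² = 100 − 101 = -1.
  k = 1: m = 10, d = 1, a = ⌊(10 + 10)/1⌋ = 20; p/q = (20·10 + 1)/(20·1 + 0) = 201/20; p² − 101·q² = 40401 − 40400 = 1.
  The first convergent with p² − 101·q² = 1 gives the fundamental solution (x₁, y₁) = (201, 20).
Step 2: Apply the recurrence (x_{n+1}, y_{n+1}) = (x₁x_n + 101y₁y_n, x₁y_n + y₁x_n) repeatedly.
  From (x_1, y_1) = (201, 20): x_2 = 201·201 + 101·20·20 = 80801; y_2 = 201·20 + 20·201 = 8040.
  From (x_2, y_2) = (80801, 8040): x_3 = 201·80801 + 101·20·8040 = 32481801; y_3 = 201·8040 + 20·80801 = 3232060.
Step 3: Verify x_3² - 101·y_3² = 1055067396203601 - 1055067396203600 = 1 (should be 1). ✓

(x_1, y_1) = (201, 20); (x_3, y_3) = (32481801, 3232060).


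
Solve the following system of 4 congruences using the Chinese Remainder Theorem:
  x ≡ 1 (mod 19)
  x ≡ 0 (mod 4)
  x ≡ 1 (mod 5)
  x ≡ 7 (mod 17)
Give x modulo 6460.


Product of moduli M = 19 · 4 · 5 · 17 = 6460.
Merge one congruence at a time:
  Start: x ≡ 1 (mod 19).
  Combine with x ≡ 0 (mod 4); new modulus lcm = 76.
    Write x = 1 + 19·t and substitute into x ≡ 0 (mod 4): 19·t ≡ 0 − 1 = -1 (mod 4).
    Reduce coefficients mod 4: 3·t ≡ 3 (mod 4).
    The inverse of 3 mod 4 is 3 (since 3·3 = 9 = 2·4 + 1), so t ≡ 3·3 = 9 ≡ 1 (mod 4).
    Then x = 1 + 19·1 = 20, valid modulo lcm(19, 4) = 76: x ≡ 20 (mod 76).
  Combine with x ≡ 1 (mod 5); new modulus lcm = 380.
    Write x = 20 + 76·t and substitute into x ≡ 1 (mod 5): 76·t ≡ 1 − 20 = -19 (mod 5).
    Reduce coefficients mod 5: 1·t ≡ 1 (mod 5).
    So t ≡ 1 (mod 5).
    Then x = 20 + 76·1 = 96, valid modulo lcm(76, 5) = 380: x ≡ 96 (mod 380).
  Combine with x ≡ 7 (mod 17); new modulus lcm = 6460.
    Write x = 96 + 380·t and substitute into x ≡ 7 (mod 17): 380·t ≡ 7 − 96 = -89 (mod 17).
    Reduce coefficients mod 17: 6·t ≡ 13 (mod 17).
    The inverse of 6 mod 17 is 3 (since 6·3 = 18 = 1·17 + 1), so t ≡ 3·13 = 39 ≡ 5 (mod 17).
    Then x = 96 + 380·5 = 1996, valid modulo lcm(380, 17) = 6460: x ≡ 1996 (mod 6460).
Verify against each original: 1996 mod 19 = 1, 1996 mod 4 = 0, 1996 mod 5 = 1, 1996 mod 17 = 7.

x ≡ 1996 (mod 6460).


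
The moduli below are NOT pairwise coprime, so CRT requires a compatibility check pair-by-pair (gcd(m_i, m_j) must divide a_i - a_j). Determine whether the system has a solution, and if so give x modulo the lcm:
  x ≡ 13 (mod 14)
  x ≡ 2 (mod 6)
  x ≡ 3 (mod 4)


Moduli 14, 6, 4 are not pairwise coprime, so CRT works modulo lcm(m_i) when all pairwise compatibility conditions hold.
Pairwise compatibility: gcd(m_i, m_j) must divide a_i - a_j for every pair.
Merge one congruence at a time:
  Start: x ≡ 13 (mod 14).
  Combine with x ≡ 2 (mod 6): gcd(14, 6) = 2, and 2 - 13 = -11 is NOT divisible by 2.
    ⇒ system is inconsistent (no integer solution).

No solution (the system is inconsistent).


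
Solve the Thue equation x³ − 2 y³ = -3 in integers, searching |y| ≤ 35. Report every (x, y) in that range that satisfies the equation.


The equation is x³ - 2y³ = -3. For fixed y, x³ = 2·y³ − 3, so a solution requires the RHS to be a perfect cube.
Strategy: iterate y from -35 to 35, compute RHS = 2·y³ − 3, and check whether it is a (positive or negative) perfect cube.
Check small values of y:
  y = 0: RHS = -3 is not a perfect cube.
  y = 1: RHS = -1 = (-1)³ ⇒ x = -1 works.
  y = -1: RHS = -5 is not a perfect cube.
  y = 2: RHS = 13 is not a perfect cube.
  y = -2: RHS = -19 is not a perfect cube.
  y = 3: RHS = 51 is not a perfect cube.
  y = -3: RHS = -57 is not a perfect cube.
Continuing, at y = 4: RHS = 125 = (5)³ ⇒ x = 5 works.
Searching the remaining y in |y| ≤ 35 finds no further solutions.
Collected solutions: (-1, 1), (5, 4).

Solutions (with |y| ≤ 35): (-1, 1), (5, 4).


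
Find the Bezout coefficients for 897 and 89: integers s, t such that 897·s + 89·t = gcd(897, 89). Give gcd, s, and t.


Euclidean algorithm on (897, 89) — divide until remainder is 0:
  897 = 10 · 89 + 7
  89 = 12 · 7 + 5
  7 = 1 · 5 + 2
  5 = 2 · 2 + 1
  2 = 2 · 1 + 0
gcd(897, 89) = 1.
Track Bezout coefficients alongside the remainders: start with r₀ = 897 = a·1 + b·0 (s = 1, t = 0) and r₁ = 89 = a·0 + b·1 (s = 0, t = 1); each new remainder r_{k+1} = r_{k-1} − q_k·r_k inherits s_{k+1} = s_{k-1} − q_k·s_k, t_{k+1} = t_{k-1} − q_k·t_k, so r_k = a·s_k + b·t_k at every step:
  q = 10: r = 7, s = 1 − 10·0 = 1, t = 0 − 10·1 = -10  (check: 897·1 + 89·(-10) = 7)
  q = 12: r = 5, s = 0 − 12·1 = -12, t = 1 − 12·(-10) = 121  (check: 897·(-12) + 89·121 = 5)
  q = 1: r = 2, s = 1 − 1·(-12) = 13, t = -10 − 1·121 = -131  (check: 897·13 + 89·(-131) = 2)
  q = 2: r = 1, s = -12 − 2·13 = -38, t = 121 − 2·(-131) = 383  (check: 897·(-38) + 89·383 = 1)
The row with r = 1 (the gcd) gives the Bezout coefficients s = -38, t = 383.
Result: 897 · (-38) + 89 · (383) = 1.

gcd(897, 89) = 1; s = -38, t = 383 (check: 897·(-38) + 89·383 = 1).


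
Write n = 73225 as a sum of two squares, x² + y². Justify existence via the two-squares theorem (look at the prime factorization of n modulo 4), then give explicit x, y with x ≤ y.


Step 1: Factor n = 73225 = 5^2 · 29 · 101.
Step 2: Check the mod-4 condition on each prime factor: 5 ≡ 1 (mod 4), exponent 2; 29 ≡ 1 (mod 4), exponent 1; 101 ≡ 1 (mod 4), exponent 1.
All primes ≡ 3 (mod 4) appear to even exponent (or don't appear), so by the two-squares theorem n IS expressible as a sum of two squares.
Step 3: Build a representation. Group n = k² · m with k = 5 and m = 29 · 101 = 2929 (a product of primes ≡ 1 (mod 4)); a representation of m scales to one of n via (k·x)² + (k·y)² = k²(x² + y²). Each prime p ≡ 1 (mod 4) is itself a sum of two squares; find a² by testing p − a² for a perfect square:
  29: 29 − 1² = 28, 29 − 2² = 25 = 5² ⇒ 29 = 2² + 5².
  101: 101 − 1² = 100 = 10² ⇒ 101 = 1² + 10².
  Combine using the Brahmagupta–Fibonacci identity (a² + b²)(c² + d²) = (ac − bd)² + (ad + bc)² = (ac + bd)² + (ad − bc)²:
  29 · 101 = 2929: from (2² + 5²)(1² + 10²), take (2·1 − 5·10, 2·10 + 5·1) = (2 − 50, 20 + 5) = (-48, 25); dropping signs (only squares matter) gives (48, 25); check 48² + 25² = 2304 + 625 = 2929 ✓.
  Scale by k = 5: (5·48, 5·25) = (240, 125).
Step 4: Order so x ≤ y and verify: 125² + 240² = 15625 + 57600 = 73225 = n. ✓

n = 73225 = 125² + 240² (one valid representation with x ≤ y).
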